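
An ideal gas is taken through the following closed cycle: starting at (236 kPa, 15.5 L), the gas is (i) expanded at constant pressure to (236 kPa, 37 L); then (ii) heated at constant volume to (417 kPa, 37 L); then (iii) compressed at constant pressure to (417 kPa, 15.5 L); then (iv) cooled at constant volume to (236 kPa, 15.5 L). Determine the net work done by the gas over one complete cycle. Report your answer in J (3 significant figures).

W_net ≈ -3890 J

Constant-volume legs do no work.
W(i) = (236)(37 − 15.5) = 5074 J; W(iii) = (417)(15.5 − 37) = -8966 J.
W_net = 5074 − 8966 = -3892 J (the counter-clockwise enclosed area).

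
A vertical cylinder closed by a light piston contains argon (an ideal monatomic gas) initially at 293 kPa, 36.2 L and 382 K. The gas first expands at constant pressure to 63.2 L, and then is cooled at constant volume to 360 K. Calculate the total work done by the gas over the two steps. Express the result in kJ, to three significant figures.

Step 1 (isobaric): W = PΔV = (293 kPa)(63.2 − 36.2 L) = 7911 J.
Step 2 (isochoric): W = 0 (constant volume).
W_total = 7911 + 0 = 7911 J.

W_total ≈ 7.91 kJ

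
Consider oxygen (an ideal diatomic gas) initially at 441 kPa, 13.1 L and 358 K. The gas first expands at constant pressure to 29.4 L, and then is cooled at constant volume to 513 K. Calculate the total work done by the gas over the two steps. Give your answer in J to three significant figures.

Step 1 (isobaric): W = PΔV = (441 kPa)(29.4 − 13.1 L) = 7188 J.
Step 2 (isochoric): W = 0 (constant volume).
W_total = 7188 + 0 = 7188 J.

W_total ≈ 7190 J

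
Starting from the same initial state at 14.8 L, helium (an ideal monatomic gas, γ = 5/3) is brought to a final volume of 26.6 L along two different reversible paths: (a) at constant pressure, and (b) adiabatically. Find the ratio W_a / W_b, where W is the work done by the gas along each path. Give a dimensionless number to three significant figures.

W_a / W_b ≈ 1.64

Path (a) isobaric: W = P₁(V₂ − V₁) → W_a/(P₁V₁) = 0.7973.
Path (b) adiabatic: W = P₁V₁(1 − (V₁/V₂)^(γ−1))/(γ−1) → W_b/(P₁V₁) = 0.4853.
W_a / W_b = 0.7973 / 0.4853 = 1.643.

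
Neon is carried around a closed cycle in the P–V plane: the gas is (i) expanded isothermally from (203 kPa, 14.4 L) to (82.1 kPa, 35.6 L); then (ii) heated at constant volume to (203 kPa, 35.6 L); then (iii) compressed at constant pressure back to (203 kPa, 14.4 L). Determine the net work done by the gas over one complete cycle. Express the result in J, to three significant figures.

W_net ≈ -1660 J

Leg (i): W = PᵢVᵢ ln(V_f/Vᵢ) = (2923) ln(35.6/14.4) = 2646 J.
Leg (ii): W = 0.
Leg (iii): W = PΔV = (203)(14.4 − 35.6) = -4304 J.
W_net = 2646 − 4304 = -1658 J.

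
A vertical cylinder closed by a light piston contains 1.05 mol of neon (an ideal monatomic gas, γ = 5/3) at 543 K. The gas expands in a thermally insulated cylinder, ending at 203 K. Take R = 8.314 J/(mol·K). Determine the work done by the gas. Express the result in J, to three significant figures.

Adiabatic ⇒ Q = 0, so W_by = −ΔU = nCᵥ(T₁ − T₂).
Cᵥ = 3R/2 = 12.47 J/(mol·K).
W = (1.05)(12.47)(543 − 203) = 4452 J.

W ≈ 4450 J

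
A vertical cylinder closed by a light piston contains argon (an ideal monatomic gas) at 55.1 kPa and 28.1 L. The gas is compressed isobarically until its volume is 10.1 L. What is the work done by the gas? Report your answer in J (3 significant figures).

Isobaric: W = P ΔV.
W = (55.1 kPa)(10.1 − 28.1 L) = (55.1)(-18) = -991.8 J.

W ≈ -992 J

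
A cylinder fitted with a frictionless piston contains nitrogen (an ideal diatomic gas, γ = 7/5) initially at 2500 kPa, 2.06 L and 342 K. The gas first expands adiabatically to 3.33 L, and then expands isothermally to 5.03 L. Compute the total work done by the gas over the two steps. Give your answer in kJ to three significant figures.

Step 1 (adiabatic): W = (P₁V₁ − P₂V₂)/(γ−1) = (5150 − 4250)/0.4 = 2250 J.
After step 1: P = 1276 kPa, V = 3.33 L, T = 282.2 K.
Step 2 (isothermal): W = P₁V₁ ln(V₂/V₁) = (4250) ln(5.03/3.33) = 1753 J.
W_total = 2250 + 1753 = 4003 J.

W_total ≈ 4.00 kJ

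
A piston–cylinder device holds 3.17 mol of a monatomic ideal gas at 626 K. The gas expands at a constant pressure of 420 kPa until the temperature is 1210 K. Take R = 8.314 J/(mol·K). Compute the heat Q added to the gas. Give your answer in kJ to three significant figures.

Isobaric: W = nRΔT = (3.17)(8.314)(584) = 15392 J.
ΔU = nCᵥΔT with Cᵥ = 3R/2: ΔU = (3.17)(12.47)(584) = 23087 J.
Q = ΔU + W = 23087 + 15392 = 38479 J.

Q ≈ 38.5 kJ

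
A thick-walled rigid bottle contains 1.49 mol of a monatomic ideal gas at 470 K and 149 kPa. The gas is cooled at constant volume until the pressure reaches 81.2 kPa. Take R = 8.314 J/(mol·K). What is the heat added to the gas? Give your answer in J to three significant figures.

Constant volume ⇒ W = 0, so Q = ΔU = nCᵥΔT with Cᵥ = 3R/2 = 12.47 J/(mol·K).
At constant V, T₂/T₁ = P₂/P₁ ⇒ ΔT = T₁(P₂/P₁ − 1) = 470·(81.2/149 − 1) = -213.9 K.
ΔU = (1.49)(12.47)(-213.9) = -3974 J.

Q ≈ -3970 J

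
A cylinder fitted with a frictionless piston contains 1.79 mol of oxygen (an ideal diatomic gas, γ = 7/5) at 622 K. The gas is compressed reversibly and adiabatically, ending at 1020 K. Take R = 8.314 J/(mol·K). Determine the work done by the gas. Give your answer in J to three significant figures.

W ≈ -14800 J

Adiabatic ⇒ Q = 0, so W_by = −ΔU = nCᵥ(T₁ − T₂).
Cᵥ = 5R/2 = 20.79 J/(mol·K).
W = (1.79)(20.79)(622 − 1020) = -14808 J.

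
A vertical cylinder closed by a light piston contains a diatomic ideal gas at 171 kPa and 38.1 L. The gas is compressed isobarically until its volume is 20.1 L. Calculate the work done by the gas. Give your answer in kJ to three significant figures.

Isobaric: W = P ΔV.
W = (171 kPa)(20.1 − 38.1 L) = (171)(-18) = -3078 J.

W ≈ -3.08 kJ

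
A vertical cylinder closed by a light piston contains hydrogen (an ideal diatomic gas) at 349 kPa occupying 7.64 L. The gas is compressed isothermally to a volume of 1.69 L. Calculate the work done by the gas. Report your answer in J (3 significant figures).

Isothermal: W = nRT ln(V₂/V₁) = P₁V₁ ln(V₂/V₁).
P₁V₁ = (349 kPa)(7.64 L) = 2666 J.
W = 2666 × ln(1.69/7.64) = 2666 × -1.509
W_by_gas = -4023 J.

W ≈ -4020 J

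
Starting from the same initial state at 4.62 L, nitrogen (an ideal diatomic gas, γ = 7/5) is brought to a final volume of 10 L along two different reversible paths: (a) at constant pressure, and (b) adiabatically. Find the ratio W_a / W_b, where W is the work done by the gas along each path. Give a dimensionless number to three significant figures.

Path (a) isobaric: W = P₁(V₂ − V₁) → W_a/(P₁V₁) = 1.165.
Path (b) adiabatic: W = P₁V₁(1 − (V₁/V₂)^(γ−1))/(γ−1) → W_b/(P₁V₁) = 0.6643.
W_a / W_b = 1.165 / 0.6643 = 1.753.

W_a / W_b ≈ 1.75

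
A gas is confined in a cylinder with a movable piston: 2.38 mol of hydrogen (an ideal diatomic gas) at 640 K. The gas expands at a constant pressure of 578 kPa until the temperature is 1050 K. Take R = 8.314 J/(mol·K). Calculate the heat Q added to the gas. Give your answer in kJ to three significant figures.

Isobaric: W = nRΔT = (2.38)(8.314)(410) = 8113 J.
ΔU = nCᵥΔT with Cᵥ = 5R/2: ΔU = (2.38)(20.79)(410) = 20282 J.
Q = ΔU + W = 20282 + 8113 = 28395 J.

Q ≈ 28.4 kJ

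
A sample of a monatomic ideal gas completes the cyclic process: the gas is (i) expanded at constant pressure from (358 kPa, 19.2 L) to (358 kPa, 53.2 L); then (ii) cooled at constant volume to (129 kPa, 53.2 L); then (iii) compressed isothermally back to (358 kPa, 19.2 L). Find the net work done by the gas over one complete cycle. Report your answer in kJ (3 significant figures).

W_net ≈ 5.18 kJ

Leg (i): W = PΔV = (358)(53.2 − 19.2) = 12172 J.
Leg (ii): W = 0.
Leg (iii): W = PᵢVᵢ ln(V_f/Vᵢ) = (6863) ln(19.2/53.2) = -6994 J.
W_net = 12172 − 6994 = 5178 J.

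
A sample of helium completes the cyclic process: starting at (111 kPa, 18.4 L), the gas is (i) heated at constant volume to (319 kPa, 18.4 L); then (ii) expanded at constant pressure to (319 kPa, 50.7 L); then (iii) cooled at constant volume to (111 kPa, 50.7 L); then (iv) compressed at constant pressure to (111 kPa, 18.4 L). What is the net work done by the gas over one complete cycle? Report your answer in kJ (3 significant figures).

Constant-volume legs do no work.
W(ii) = (319)(50.7 − 18.4) = 10304 J; W(iv) = (111)(18.4 − 50.7) = -3585 J.
W_net = 10304 − 3585 = 6718 J (the clockwise enclosed area).

W_net ≈ 6.72 kJ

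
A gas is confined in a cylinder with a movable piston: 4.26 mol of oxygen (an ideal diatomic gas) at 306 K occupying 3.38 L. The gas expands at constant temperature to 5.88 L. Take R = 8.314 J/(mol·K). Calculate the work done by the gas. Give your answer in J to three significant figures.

Isothermal: W = nRT ln(V₂/V₁).
W = (4.26)(8.314)(306) × ln(5.88/3.38)
  = 10838 × 0.5537
W_by_gas = 6001 J.

W ≈ 6000 J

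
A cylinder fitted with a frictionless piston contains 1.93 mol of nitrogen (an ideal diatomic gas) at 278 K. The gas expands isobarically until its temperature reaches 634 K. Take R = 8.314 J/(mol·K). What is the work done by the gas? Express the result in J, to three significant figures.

Isobaric: W = P ΔV = nR ΔT.
W = (1.93)(8.314)(634 − 278) = 5712 J.

W ≈ 5710 J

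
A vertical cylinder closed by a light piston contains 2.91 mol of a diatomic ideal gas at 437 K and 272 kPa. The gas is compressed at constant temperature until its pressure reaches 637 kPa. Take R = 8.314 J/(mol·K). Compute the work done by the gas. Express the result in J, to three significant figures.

W ≈ -9000 J

Isothermal process: W = nRT ln(V₂/V₁) = nRT ln(P₁/P₂).
W = (2.91)(8.314)(437) × ln(272/637)
  = 10573 × ln(0.427) = 10573 × -0.851
W_by_gas = -8997 J.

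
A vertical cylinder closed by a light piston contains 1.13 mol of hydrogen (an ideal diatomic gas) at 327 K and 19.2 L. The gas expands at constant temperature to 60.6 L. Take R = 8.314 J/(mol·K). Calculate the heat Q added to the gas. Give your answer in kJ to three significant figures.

Isothermal ⇒ ΔU = 0, so Q = W = nRT ln(V₂/V₁).
Q = (1.13)(8.314)(327) ln(60.6/19.2) = 3072 × 1.149 = 3531 J.

Q ≈ 3.53 kJ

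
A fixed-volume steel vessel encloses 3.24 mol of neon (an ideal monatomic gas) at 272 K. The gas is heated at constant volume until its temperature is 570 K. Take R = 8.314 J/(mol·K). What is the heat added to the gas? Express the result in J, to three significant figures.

Q ≈ 12000 J

Constant volume ⇒ W = 0, so Q = ΔU = nCᵥΔT with Cᵥ = 3R/2 = 12.47 J/(mol·K).
ΔU = (3.24)(12.47)(570 − 272) = 12041 J.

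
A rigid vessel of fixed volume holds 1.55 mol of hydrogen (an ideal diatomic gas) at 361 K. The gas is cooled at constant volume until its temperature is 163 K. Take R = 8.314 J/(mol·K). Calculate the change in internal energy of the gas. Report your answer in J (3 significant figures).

ΔU ≈ -6380 J

Constant volume ⇒ W = 0, so Q = ΔU = nCᵥΔT with Cᵥ = 5R/2 = 20.79 J/(mol·K).
ΔU = (1.55)(20.79)(163 − 361) = -6379 J.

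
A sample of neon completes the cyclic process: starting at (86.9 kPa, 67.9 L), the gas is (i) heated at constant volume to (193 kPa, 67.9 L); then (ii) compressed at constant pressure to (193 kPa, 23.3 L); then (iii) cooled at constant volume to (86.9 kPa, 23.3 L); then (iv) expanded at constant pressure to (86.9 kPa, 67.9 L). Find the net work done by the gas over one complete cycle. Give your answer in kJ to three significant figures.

W_net ≈ -4.73 kJ

Constant-volume legs do no work.
W(ii) = (193)(23.3 − 67.9) = -8608 J; W(iv) = (86.9)(67.9 − 23.3) = 3876 J.
W_net = -8608 + 3876 = -4732 J (the counter-clockwise enclosed area).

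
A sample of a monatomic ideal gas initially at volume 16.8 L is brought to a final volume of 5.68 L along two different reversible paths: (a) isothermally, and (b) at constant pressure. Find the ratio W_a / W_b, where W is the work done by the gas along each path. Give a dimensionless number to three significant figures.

W_a / W_b ≈ 1.64

Path (a) isothermal: W = P₁V₁ ln(V₂/V₁) → W_a/(P₁V₁) = -1.084.
Path (b) isobaric: W = P₁(V₂ − V₁) → W_b/(P₁V₁) = -0.6619.
W_a / W_b = -1.084 / -0.6619 = 1.638.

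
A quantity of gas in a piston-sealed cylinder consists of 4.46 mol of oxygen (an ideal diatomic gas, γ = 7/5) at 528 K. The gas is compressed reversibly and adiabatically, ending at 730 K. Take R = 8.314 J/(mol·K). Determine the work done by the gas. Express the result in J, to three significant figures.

W ≈ -18700 J

Adiabatic ⇒ Q = 0, so W_by = −ΔU = nCᵥ(T₁ − T₂).
Cᵥ = 5R/2 = 20.79 J/(mol·K).
W = (4.46)(20.79)(528 − 730) = -18726 J.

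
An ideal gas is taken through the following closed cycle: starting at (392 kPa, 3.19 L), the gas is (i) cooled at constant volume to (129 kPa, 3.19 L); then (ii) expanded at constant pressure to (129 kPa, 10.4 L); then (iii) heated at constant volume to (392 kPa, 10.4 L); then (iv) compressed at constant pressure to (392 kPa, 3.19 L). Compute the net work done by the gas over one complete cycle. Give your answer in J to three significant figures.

Constant-volume legs do no work.
W(ii) = (129)(10.4 − 3.19) = 930.1 J; W(iv) = (392)(3.19 − 10.4) = -2826 J.
W_net = 930.1 − 2826 = -1896 J (the counter-clockwise enclosed area).

W_net ≈ -1900 J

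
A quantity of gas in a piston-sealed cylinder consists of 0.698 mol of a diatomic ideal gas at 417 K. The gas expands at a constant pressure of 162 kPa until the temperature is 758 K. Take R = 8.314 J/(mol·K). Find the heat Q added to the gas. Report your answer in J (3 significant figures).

Q ≈ 6930 J

Isobaric: W = nRΔT = (0.698)(8.314)(341) = 1979 J.
ΔU = nCᵥΔT with Cᵥ = 5R/2: ΔU = (0.698)(20.79)(341) = 4947 J.
Q = ΔU + W = 4947 + 1979 = 6926 J.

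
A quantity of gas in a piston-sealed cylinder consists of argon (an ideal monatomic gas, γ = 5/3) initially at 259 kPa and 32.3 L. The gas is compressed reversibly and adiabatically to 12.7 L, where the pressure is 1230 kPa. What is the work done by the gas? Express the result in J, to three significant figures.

W ≈ -10900 J

Adiabatic: W = (P₁V₁ − P₂V₂)/(γ − 1) with γ = 5/3.
P₁V₁ = 8366 J, P₂V₂ = 15621 J.
W = (8366 − 15621) / 0.6667 = -10883 J.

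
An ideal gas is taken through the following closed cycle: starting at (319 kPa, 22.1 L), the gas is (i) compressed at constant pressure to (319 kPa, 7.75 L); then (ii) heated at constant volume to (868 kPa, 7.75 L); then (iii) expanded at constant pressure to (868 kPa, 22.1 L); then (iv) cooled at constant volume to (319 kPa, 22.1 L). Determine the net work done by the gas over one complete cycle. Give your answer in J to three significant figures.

W_net ≈ 7880 J

Constant-volume legs do no work.
W(i) = (319)(7.75 − 22.1) = -4578 J; W(iii) = (868)(22.1 − 7.75) = 12456 J.
W_net = -4578 + 12456 = 7878 J (the clockwise enclosed area).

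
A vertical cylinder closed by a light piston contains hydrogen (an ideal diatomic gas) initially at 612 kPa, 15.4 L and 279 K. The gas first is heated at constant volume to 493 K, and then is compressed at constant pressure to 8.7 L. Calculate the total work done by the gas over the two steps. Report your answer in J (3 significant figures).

Step 1 (isochoric): W = 0 (constant volume).
After step 1: P = 1081 kPa (V unchanged).
Step 2 (isobaric): W = PΔV = (1081 kPa)(8.7 − 15.4 L) = -7246 J.
W_total = 0 − 7246 = -7246 J.

W_total ≈ -7250 J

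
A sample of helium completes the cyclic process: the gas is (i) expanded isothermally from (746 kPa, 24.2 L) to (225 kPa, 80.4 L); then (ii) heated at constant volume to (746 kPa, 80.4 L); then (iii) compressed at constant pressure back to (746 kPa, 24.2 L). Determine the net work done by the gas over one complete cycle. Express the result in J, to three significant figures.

Leg (i): W = PᵢVᵢ ln(V_f/Vᵢ) = (18053) ln(80.4/24.2) = 21676 J.
Leg (ii): W = 0.
Leg (iii): W = PΔV = (746)(24.2 − 80.4) = -41925 J.
W_net = 21676 − 41925 = -20249 J.

W_net ≈ -20200 J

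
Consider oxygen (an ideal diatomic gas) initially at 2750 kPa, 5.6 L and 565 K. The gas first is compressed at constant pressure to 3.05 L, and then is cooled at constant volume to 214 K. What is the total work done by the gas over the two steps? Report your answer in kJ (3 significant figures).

Step 1 (isobaric): W = PΔV = (2750 kPa)(3.05 − 5.6 L) = -7012 J.
Step 2 (isochoric): W = 0 (constant volume).
W_total = -7012 + 0 = -7012 J.

W_total ≈ -7.01 kJ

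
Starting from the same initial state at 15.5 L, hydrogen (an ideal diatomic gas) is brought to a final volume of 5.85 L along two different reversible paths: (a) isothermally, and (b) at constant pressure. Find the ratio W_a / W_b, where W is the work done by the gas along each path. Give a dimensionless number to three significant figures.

W_a / W_b ≈ 1.57

Path (a) isothermal: W = P₁V₁ ln(V₂/V₁) → W_a/(P₁V₁) = -0.9744.
Path (b) isobaric: W = P₁(V₂ − V₁) → W_b/(P₁V₁) = -0.6226.
W_a / W_b = -0.9744 / -0.6226 = 1.565.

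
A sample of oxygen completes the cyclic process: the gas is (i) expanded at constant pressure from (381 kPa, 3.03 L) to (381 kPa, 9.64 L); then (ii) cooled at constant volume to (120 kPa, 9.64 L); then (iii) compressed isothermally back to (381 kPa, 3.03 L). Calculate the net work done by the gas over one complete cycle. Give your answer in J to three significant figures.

W_net ≈ 1180 J

Leg (i): W = PΔV = (381)(9.64 − 3.03) = 2518 J.
Leg (ii): W = 0.
Leg (iii): W = PᵢVᵢ ln(V_f/Vᵢ) = (1157) ln(3.03/9.64) = -1339 J.
W_net = 2518 − 1339 = 1180 J.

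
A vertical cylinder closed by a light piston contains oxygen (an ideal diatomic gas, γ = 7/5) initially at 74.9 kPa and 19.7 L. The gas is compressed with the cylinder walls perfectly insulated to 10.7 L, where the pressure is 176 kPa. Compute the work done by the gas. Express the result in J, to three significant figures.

Adiabatic: W = (P₁V₁ − P₂V₂)/(γ − 1) with γ = 7/5.
P₁V₁ = 1476 J, P₂V₂ = 1883 J.
W = (1476 − 1883) / 0.4 = -1019 J.

W ≈ -1020 J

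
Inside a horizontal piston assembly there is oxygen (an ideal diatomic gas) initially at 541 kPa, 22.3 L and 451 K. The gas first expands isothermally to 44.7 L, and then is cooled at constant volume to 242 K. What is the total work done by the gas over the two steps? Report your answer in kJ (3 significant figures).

Step 1 (isothermal): W = P₁V₁ ln(V₂/V₁) = (12064) ln(44.7/22.3) = 8389 J.
Step 2 (isochoric): W = 0 (constant volume).
W_total = 8389 + 0 = 8389 J.

W_total ≈ 8.39 kJ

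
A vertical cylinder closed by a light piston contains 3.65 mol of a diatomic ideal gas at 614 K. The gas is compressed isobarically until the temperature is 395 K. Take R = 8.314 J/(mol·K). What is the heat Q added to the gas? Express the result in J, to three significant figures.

Q ≈ -23300 J

Isobaric: W = nRΔT = (3.65)(8.314)(-219) = -6646 J.
ΔU = nCᵥΔT with Cᵥ = 5R/2: ΔU = (3.65)(20.79)(-219) = -16614 J.
Q = ΔU + W = -16614 − 6646 = -23260 J.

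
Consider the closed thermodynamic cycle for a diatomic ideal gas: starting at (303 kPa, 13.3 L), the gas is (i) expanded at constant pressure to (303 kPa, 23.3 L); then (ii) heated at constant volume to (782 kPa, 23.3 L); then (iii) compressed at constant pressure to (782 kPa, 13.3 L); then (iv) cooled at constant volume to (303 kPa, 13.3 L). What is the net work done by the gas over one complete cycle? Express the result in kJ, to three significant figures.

W_net ≈ -4.79 kJ

Constant-volume legs do no work.
W(i) = (303)(23.3 − 13.3) = 3030 J; W(iii) = (782)(13.3 − 23.3) = -7820 J.
W_net = 3030 − 7820 = -4790 J (the counter-clockwise enclosed area).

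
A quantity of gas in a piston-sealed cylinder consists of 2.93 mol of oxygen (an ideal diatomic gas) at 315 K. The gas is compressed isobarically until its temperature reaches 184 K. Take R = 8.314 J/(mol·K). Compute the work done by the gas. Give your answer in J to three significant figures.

W ≈ -3190 J

Isobaric: W = P ΔV = nR ΔT.
W = (2.93)(8.314)(184 − 315) = -3191 J.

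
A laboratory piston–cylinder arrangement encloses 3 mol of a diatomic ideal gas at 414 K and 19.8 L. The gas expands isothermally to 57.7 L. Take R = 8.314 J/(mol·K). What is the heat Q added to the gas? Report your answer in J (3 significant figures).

Isothermal ⇒ ΔU = 0, so Q = W = nRT ln(V₂/V₁).
Q = (3)(8.314)(414) ln(57.7/19.8) = 10326 × 1.07 = 11044 J.

Q ≈ 11000 J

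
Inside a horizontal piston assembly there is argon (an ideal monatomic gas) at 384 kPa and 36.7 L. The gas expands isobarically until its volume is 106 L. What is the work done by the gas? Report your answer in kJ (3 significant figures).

W ≈ 26.6 kJ

Isobaric: W = P ΔV.
W = (384 kPa)(106 − 36.7 L) = (384)(69.3) = 26611 J.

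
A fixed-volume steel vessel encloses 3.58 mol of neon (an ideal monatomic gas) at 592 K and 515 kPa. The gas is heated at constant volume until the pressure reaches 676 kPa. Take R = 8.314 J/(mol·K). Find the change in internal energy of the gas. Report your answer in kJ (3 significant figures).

Constant volume ⇒ W = 0, so Q = ΔU = nCᵥΔT with Cᵥ = 3R/2 = 12.47 J/(mol·K).
At constant V, T₂/T₁ = P₂/P₁ ⇒ ΔT = T₁(P₂/P₁ − 1) = 592·(676/515 − 1) = 185.1 K.
ΔU = (3.58)(12.47)(185.1) = 8263 J.

ΔU ≈ 8.26 kJ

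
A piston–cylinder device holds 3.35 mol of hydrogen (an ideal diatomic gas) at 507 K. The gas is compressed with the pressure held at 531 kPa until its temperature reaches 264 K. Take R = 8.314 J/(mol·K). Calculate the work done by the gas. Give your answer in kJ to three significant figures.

Isobaric: W = P ΔV = nR ΔT.
W = (3.35)(8.314)(264 − 507) = -6768 J.

W ≈ -6.77 kJ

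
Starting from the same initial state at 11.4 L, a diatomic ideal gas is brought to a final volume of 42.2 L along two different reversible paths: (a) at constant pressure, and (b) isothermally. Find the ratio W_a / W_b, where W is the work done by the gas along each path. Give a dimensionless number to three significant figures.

W_a / W_b ≈ 2.06

Path (a) isobaric: W = P₁(V₂ − V₁) → W_a/(P₁V₁) = 2.702.
Path (b) isothermal: W = P₁V₁ ln(V₂/V₁) → W_b/(P₁V₁) = 1.309.
W_a / W_b = 2.702 / 1.309 = 2.064.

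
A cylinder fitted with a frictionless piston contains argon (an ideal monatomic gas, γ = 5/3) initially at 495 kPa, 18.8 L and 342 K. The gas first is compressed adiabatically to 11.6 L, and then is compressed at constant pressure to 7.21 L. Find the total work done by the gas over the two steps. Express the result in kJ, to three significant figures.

W_total ≈ -10.2 kJ

Step 1 (adiabatic): W = (P₁V₁ − P₂V₂)/(γ−1) = (9306 − 12840)/0.667 = -5301 J.
After step 1: P = 1107 kPa, V = 11.6 L, T = 471.9 K.
Step 2 (isobaric): W = PΔV = (1107 kPa)(7.21 − 11.6 L) = -4859 J.
W_total = -5301 − 4859 = -10160 J.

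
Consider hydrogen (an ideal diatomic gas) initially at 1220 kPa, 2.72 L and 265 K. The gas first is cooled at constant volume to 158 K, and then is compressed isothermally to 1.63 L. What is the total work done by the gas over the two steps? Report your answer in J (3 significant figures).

W_total ≈ -1010 J

Step 1 (isochoric): W = 0 (constant volume).
After step 1: P = 727.4 kPa (V unchanged).
Step 2 (isothermal): W = P₁V₁ ln(V₂/V₁) = (1979) ln(1.63/2.72) = -1013 J.
W_total = 0 − 1013 = -1013 J.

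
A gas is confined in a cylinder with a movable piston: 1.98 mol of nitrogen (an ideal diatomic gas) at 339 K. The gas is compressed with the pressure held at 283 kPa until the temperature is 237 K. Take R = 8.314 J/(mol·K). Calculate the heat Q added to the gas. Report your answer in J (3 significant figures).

Q ≈ -5880 J

Isobaric: W = nRΔT = (1.98)(8.314)(-102) = -1679 J.
ΔU = nCᵥΔT with Cᵥ = 5R/2: ΔU = (1.98)(20.79)(-102) = -4198 J.
Q = ΔU + W = -4198 − 1679 = -5877 J.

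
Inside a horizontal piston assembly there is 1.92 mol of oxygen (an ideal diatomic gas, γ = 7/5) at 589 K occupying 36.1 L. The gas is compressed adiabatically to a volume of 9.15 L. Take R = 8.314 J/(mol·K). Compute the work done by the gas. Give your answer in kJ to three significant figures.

Adiabatic: TV^(γ−1) = const with γ = 7/5.
T₂ = T₁ (V₁/V₂)^(γ−1) = 589 × (36.1/9.15)^0.4 = 589 × 1.732 = 1020 K.
W_by = nCᵥ(T₁ − T₂) = (1.92)(20.79)(589 − 1020) = -17195 J.

W ≈ -17.2 kJ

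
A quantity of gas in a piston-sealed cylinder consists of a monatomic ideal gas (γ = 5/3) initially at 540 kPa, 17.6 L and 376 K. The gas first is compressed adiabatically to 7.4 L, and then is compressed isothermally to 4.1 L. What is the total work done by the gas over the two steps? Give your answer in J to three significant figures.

Step 1 (adiabatic): W = (P₁V₁ − P₂V₂)/(γ−1) = (9504 − 16934)/0.667 = -11145 J.
After step 1: P = 2288 kPa, V = 7.4 L, T = 669.9 K.
Step 2 (isothermal): W = P₁V₁ ln(V₂/V₁) = (16934) ln(4.1/7.4) = -9999 J.
W_total = -11145 − 9999 = -21144 J.

W_total ≈ -21100 J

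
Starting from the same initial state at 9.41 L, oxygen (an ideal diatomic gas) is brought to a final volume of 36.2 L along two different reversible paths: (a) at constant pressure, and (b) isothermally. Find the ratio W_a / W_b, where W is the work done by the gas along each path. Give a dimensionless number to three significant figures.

W_a / W_b ≈ 2.11

Path (a) isobaric: W = P₁(V₂ − V₁) → W_a/(P₁V₁) = 2.847.
Path (b) isothermal: W = P₁V₁ ln(V₂/V₁) → W_b/(P₁V₁) = 1.347.
W_a / W_b = 2.847 / 1.347 = 2.113.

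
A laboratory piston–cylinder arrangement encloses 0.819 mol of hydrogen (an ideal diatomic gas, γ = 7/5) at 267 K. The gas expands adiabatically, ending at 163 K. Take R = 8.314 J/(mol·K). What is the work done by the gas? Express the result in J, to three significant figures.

W ≈ 1770 J

Adiabatic ⇒ Q = 0, so W_by = −ΔU = nCᵥ(T₁ − T₂).
Cᵥ = 5R/2 = 20.79 J/(mol·K).
W = (0.819)(20.79)(267 − 163) = 1770 J.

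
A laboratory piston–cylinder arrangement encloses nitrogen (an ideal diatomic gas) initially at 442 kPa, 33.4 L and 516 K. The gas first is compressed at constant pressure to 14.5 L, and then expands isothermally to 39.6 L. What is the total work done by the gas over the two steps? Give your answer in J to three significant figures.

Step 1 (isobaric): W = PΔV = (442 kPa)(14.5 − 33.4 L) = -8354 J.
After step 1: P = 442 kPa, V = 14.5 L, T = 224 K.
Step 2 (isothermal): W = P₁V₁ ln(V₂/V₁) = (6409) ln(39.6/14.5) = 6439 J.
W_total = -8354 + 6439 = -1915 J.

W_total ≈ -1910 J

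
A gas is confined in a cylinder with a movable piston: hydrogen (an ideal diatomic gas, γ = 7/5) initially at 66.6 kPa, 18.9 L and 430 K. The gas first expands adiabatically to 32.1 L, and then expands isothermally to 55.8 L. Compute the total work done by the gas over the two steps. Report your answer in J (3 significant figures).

Step 1 (adiabatic): W = (P₁V₁ − P₂V₂)/(γ−1) = (1259 − 1018)/0.4 = 600.8 J.
After step 1: P = 31.73 kPa, V = 32.1 L, T = 347.9 K.
Step 2 (isothermal): W = P₁V₁ ln(V₂/V₁) = (1018) ln(55.8/32.1) = 563.1 J.
W_total = 600.8 + 563.1 = 1164 J.

W_total ≈ 1160 J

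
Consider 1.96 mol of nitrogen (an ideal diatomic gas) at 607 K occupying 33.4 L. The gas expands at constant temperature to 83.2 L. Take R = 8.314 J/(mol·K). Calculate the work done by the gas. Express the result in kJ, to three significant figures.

W ≈ 9.03 kJ

Isothermal: W = nRT ln(V₂/V₁).
W = (1.96)(8.314)(607) × ln(83.2/33.4)
  = 9891 × 0.9127
W_by_gas = 9028 J.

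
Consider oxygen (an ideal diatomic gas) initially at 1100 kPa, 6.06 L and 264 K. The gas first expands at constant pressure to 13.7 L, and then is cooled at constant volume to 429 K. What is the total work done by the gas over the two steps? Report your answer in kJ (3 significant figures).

W_total ≈ 8.40 kJ

Step 1 (isobaric): W = PΔV = (1100 kPa)(13.7 − 6.06 L) = 8404 J.
Step 2 (isochoric): W = 0 (constant volume).
W_total = 8404 + 0 = 8404 J.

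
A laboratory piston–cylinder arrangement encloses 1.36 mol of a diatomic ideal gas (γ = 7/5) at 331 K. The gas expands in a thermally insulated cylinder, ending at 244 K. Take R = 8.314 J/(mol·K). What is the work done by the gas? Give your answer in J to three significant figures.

W ≈ 2460 J

Adiabatic ⇒ Q = 0, so W_by = −ΔU = nCᵥ(T₁ − T₂).
Cᵥ = 5R/2 = 20.79 J/(mol·K).
W = (1.36)(20.79)(331 − 244) = 2459 J.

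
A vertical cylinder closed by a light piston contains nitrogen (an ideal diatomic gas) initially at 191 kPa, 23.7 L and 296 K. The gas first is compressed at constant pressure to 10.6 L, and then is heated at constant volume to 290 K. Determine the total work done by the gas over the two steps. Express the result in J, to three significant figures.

W_total ≈ -2500 J

Step 1 (isobaric): W = PΔV = (191 kPa)(10.6 − 23.7 L) = -2502 J.
Step 2 (isochoric): W = 0 (constant volume).
W_total = -2502 + 0 = -2502 J.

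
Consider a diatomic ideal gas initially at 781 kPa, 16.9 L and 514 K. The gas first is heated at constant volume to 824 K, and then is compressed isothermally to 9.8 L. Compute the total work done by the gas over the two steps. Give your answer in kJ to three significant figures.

W_total ≈ -11.5 kJ

Step 1 (isochoric): W = 0 (constant volume).
After step 1: P = 1252 kPa (V unchanged).
Step 2 (isothermal): W = P₁V₁ ln(V₂/V₁) = (21159) ln(9.8/16.9) = -11530 J.
W_total = 0 − 11530 = -11530 J.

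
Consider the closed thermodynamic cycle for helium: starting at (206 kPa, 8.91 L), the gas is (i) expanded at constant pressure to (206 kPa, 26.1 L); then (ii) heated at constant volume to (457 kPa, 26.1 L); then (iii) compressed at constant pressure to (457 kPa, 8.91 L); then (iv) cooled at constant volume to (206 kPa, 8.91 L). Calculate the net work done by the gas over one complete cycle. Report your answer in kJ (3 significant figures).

Constant-volume legs do no work.
W(i) = (206)(26.1 − 8.91) = 3541 J; W(iii) = (457)(8.91 − 26.1) = -7856 J.
W_net = 3541 − 7856 = -4315 J (the counter-clockwise enclosed area).

W_net ≈ -4.31 kJ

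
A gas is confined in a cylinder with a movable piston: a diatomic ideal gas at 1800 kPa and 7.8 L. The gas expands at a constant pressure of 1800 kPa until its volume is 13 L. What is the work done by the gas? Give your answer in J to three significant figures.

W ≈ 9360 J

Isobaric: W = P ΔV.
W = (1800 kPa)(13 − 7.8 L) = (1800)(5.2) = 9360 J.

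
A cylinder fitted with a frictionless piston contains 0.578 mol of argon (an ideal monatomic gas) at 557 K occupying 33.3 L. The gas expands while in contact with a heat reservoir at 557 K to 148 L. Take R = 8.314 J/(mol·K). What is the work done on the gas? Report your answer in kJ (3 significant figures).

W ≈ -3.99 kJ

Isothermal: W = nRT ln(V₂/V₁).
W = (0.578)(8.314)(557) × ln(148/33.3)
  = 2677 × 1.492
W_by_gas = 3993 J; work on gas = −W_by = -3993 J.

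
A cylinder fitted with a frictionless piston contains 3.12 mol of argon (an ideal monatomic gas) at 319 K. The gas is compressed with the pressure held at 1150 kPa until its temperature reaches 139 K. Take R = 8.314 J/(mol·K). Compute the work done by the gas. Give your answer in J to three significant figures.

W ≈ -4670 J

Isobaric: W = P ΔV = nR ΔT.
W = (3.12)(8.314)(139 − 319) = -4669 J.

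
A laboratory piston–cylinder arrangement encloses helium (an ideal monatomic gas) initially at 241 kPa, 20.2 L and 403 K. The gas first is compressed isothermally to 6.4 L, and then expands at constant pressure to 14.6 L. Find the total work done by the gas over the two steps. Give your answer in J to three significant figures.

W_total ≈ 642 J

Step 1 (isothermal): W = P₁V₁ ln(V₂/V₁) = (4868) ln(6.4/20.2) = -5595 J.
After step 1: P = 760.7 kPa, V = 6.4 L, T = 403 K.
Step 2 (isobaric): W = PΔV = (760.7 kPa)(14.6 − 6.4 L) = 6237 J.
W_total = -5595 + 6237 = 641.9 J.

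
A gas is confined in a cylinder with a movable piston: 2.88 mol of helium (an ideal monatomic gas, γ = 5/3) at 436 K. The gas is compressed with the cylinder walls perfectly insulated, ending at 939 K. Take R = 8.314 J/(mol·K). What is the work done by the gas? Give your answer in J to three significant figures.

Adiabatic ⇒ Q = 0, so W_by = −ΔU = nCᵥ(T₁ − T₂).
Cᵥ = 3R/2 = 12.47 J/(mol·K).
W = (2.88)(12.47)(436 − 939) = -18066 J.

W ≈ -18100 J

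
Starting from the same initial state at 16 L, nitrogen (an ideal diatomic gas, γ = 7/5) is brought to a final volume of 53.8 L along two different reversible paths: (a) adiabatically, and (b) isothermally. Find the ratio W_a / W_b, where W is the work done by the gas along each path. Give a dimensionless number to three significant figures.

Path (a) adiabatic: W = P₁V₁(1 − (V₁/V₂)^(γ−1))/(γ−1) → W_a/(P₁V₁) = 0.9609.
Path (b) isothermal: W = P₁V₁ ln(V₂/V₁) → W_b/(P₁V₁) = 1.213.
W_a / W_b = 0.9609 / 1.213 = 0.7923.

W_a / W_b ≈ 0.792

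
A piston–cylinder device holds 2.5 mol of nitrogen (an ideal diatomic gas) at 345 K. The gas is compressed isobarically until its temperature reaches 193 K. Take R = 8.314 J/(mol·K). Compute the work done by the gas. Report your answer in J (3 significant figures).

W ≈ -3160 J

Isobaric: W = P ΔV = nR ΔT.
W = (2.5)(8.314)(193 − 345) = -3159 J.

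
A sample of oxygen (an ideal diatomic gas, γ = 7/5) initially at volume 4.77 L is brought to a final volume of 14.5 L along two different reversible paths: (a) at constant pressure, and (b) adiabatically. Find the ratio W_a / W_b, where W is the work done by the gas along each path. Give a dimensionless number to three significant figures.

Path (a) isobaric: W = P₁(V₂ − V₁) → W_a/(P₁V₁) = 2.04.
Path (b) adiabatic: W = P₁V₁(1 − (V₁/V₂)^(γ−1))/(γ−1) → W_b/(P₁V₁) = 0.8975.
W_a / W_b = 2.04 / 0.8975 = 2.273.

W_a / W_b ≈ 2.27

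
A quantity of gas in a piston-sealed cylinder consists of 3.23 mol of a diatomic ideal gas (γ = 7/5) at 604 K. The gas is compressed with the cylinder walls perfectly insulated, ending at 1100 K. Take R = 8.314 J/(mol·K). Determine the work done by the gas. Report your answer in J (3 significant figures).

W ≈ -33300 J

Adiabatic ⇒ Q = 0, so W_by = −ΔU = nCᵥ(T₁ − T₂).
Cᵥ = 5R/2 = 20.79 J/(mol·K).
W = (3.23)(20.79)(604 − 1100) = -33299 J.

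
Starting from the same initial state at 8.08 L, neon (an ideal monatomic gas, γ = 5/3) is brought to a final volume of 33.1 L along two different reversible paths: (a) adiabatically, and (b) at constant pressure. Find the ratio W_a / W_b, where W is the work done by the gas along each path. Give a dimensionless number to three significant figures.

Path (a) adiabatic: W = P₁V₁(1 − (V₁/V₂)^(γ−1))/(γ−1) → W_a/(P₁V₁) = 0.9141.
Path (b) isobaric: W = P₁(V₂ − V₁) → W_b/(P₁V₁) = 3.097.
W_a / W_b = 0.9141 / 3.097 = 0.2952.

W_a / W_b ≈ 0.295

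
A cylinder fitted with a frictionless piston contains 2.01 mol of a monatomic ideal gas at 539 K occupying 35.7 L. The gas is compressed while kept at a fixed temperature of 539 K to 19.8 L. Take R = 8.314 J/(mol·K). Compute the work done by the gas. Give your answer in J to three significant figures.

Isothermal: W = nRT ln(V₂/V₁).
W = (2.01)(8.314)(539) × ln(19.8/35.7)
  = 9007 × -0.5895
W_by_gas = -5310 J.

W ≈ -5310 J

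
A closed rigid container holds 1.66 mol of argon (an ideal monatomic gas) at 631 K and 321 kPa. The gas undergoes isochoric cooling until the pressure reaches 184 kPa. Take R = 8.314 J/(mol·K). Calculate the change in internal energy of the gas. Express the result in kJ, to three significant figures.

ΔU ≈ -5.58 kJ

Constant volume ⇒ W = 0, so Q = ΔU = nCᵥΔT with Cᵥ = 3R/2 = 12.47 J/(mol·K).
At constant V, T₂/T₁ = P₂/P₁ ⇒ ΔT = T₁(P₂/P₁ − 1) = 631·(184/321 − 1) = -269.3 K.
ΔU = (1.66)(12.47)(-269.3) = -5575 J.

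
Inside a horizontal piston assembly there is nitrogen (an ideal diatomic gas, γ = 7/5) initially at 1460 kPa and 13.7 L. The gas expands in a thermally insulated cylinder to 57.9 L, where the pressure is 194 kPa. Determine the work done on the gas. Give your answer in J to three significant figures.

Adiabatic: W = (P₁V₁ − P₂V₂)/(γ − 1) with γ = 7/5.
P₁V₁ = 20002 J, P₂V₂ = 11233 J.
W = (20002 − 11233) / 0.4 = 21924 J.
Work on gas = −W_by = -21924 J.

W ≈ -21900 J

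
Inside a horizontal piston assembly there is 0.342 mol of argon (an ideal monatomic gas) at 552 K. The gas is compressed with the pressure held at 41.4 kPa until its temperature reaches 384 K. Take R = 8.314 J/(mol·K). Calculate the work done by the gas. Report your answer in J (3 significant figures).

Isobaric: W = P ΔV = nR ΔT.
W = (0.342)(8.314)(384 − 552) = -477.7 J.

W ≈ -478 J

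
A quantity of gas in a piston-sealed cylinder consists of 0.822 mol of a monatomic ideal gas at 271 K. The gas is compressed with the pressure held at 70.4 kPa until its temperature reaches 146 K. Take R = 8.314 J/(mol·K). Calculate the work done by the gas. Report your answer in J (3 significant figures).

Isobaric: W = P ΔV = nR ΔT.
W = (0.822)(8.314)(146 − 271) = -854.3 J.

W ≈ -854 J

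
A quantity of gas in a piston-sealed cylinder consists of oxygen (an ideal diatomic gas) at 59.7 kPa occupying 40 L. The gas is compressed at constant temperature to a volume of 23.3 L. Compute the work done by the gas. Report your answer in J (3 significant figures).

W ≈ -1290 J

Isothermal: W = nRT ln(V₂/V₁) = P₁V₁ ln(V₂/V₁).
P₁V₁ = (59.7 kPa)(40 L) = 2388 J.
W = 2388 × ln(23.3/40) = 2388 × -0.5404
W_by_gas = -1291 J.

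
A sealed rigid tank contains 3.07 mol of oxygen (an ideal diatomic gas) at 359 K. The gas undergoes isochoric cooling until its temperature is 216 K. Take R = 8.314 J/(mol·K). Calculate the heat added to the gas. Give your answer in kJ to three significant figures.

Q ≈ -9.12 kJ

Constant volume ⇒ W = 0, so Q = ΔU = nCᵥΔT with Cᵥ = 5R/2 = 20.79 J/(mol·K).
ΔU = (3.07)(20.79)(216 − 359) = -9125 J.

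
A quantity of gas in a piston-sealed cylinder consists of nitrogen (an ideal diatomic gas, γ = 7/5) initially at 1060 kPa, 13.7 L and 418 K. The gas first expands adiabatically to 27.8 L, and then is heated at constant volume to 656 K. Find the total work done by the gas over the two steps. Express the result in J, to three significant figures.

Step 1 (adiabatic): W = (P₁V₁ − P₂V₂)/(γ−1) = (14522 − 10942)/0.4 = 8950 J.
Step 2 (isochoric): W = 0 (constant volume).
W_total = 8950 + 0 = 8950 J.

W_total ≈ 8950 J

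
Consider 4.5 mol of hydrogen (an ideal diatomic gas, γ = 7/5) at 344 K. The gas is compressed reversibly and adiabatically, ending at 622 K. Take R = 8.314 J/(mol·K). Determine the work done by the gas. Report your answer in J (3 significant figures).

Adiabatic ⇒ Q = 0, so W_by = −ΔU = nCᵥ(T₁ − T₂).
Cᵥ = 5R/2 = 20.79 J/(mol·K).
W = (4.5)(20.79)(344 − 622) = -26002 J.

W ≈ -26000 J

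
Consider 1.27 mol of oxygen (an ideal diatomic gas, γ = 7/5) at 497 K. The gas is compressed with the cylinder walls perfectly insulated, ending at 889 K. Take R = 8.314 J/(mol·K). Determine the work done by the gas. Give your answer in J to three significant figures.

Adiabatic ⇒ Q = 0, so W_by = −ΔU = nCᵥ(T₁ − T₂).
Cᵥ = 5R/2 = 20.79 J/(mol·K).
W = (1.27)(20.79)(497 − 889) = -10348 J.

W ≈ -10300 J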